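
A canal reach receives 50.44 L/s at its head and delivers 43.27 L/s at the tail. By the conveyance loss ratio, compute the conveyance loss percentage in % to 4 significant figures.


Approach: apply the conveyance loss ratio, loss% = ((Q_head - Q_tail)/Q_head)*100.
loss = ((50.44 - 43.27)/50.44)*100 = 14.21 %
Therefore the conveyance loss percentage = 14.21 %.


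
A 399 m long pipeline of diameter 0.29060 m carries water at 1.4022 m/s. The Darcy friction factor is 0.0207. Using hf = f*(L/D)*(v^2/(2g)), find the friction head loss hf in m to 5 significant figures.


hf = 0.0207 * (399/0.29060) * (1.4022^2 / (2*9.81))
hf = 2.8482 m
Therefore the friction head loss hf = 2.8482 m.


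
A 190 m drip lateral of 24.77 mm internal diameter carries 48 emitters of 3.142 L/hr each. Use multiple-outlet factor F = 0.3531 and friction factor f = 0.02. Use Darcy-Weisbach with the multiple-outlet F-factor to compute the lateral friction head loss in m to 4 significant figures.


Approach: apply Darcy-Weisbach with the multiple-outlet F-factor, Q = n*q/(3600*1000) m^3/s; v = Q/A; hf = F*f*(L/D)*(v^2/(2g)).
Q = 48*3.142/(3600*1000) = 4.18933e-05 m^3/s
A = pi*(24.77e-3/2)^2 = 4.81883e-04 m^2, so v = Q/A = 0.0869367 m/s
hf = 0.3531*0.02*(190/0.02477)*(0.0869367^2/(2*9.81)) = 0.02087 m
Therefore the lateral friction head loss = 0.02087 m.


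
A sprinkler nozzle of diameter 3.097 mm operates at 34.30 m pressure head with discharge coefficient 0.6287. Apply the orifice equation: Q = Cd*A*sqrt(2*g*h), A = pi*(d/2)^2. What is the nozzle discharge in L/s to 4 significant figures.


A = pi*(3.097e-3/2)^2 = 7.53308e-06 m^2
Q = 0.6287 * 7.53308e-06 * sqrt(2*9.81*34.30) * 1000 = 0.1229 L/s
Therefore the nozzle discharge = 0.1229 L/s.


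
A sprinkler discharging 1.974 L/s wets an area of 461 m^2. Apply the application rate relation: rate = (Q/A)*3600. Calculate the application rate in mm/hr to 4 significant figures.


rate = (1.974 / 461) * 3600 = 15.42 mm/hr
Therefore the application rate = 15.42 mm/hr.


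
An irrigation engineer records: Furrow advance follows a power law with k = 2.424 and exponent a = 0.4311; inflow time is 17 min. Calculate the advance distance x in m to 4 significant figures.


Approach: apply the power-law advance function, x = k*t^a.
x = 2.424 * 17^0.4311 = 8.222 m
Therefore the advance distance x = 8.222 m.


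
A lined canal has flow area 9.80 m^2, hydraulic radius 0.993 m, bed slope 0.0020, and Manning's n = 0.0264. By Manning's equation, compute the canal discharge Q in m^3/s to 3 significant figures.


Approach: apply Manning's equation, Q = (1/n)*A*R^(2/3)*S^(1/2).
Q = (1/0.0264) * 9.80 * 0.993^(2/3) * 0.0020^(1/2) = 16.5 m^3/s
Therefore the canal discharge Q = 16.5 m^3/s.


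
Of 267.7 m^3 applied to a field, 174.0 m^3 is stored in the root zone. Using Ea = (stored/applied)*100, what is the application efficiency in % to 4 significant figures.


Ea = (174.0/267.7)*100 = 65.00 %
Therefore the application efficiency = 65.00 %.


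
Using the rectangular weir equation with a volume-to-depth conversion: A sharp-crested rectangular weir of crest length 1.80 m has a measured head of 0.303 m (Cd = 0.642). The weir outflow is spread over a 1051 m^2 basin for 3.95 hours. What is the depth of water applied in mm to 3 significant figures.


Approach: apply the rectangular weir equation with a volume-to-depth conversion, Q = (2/3)*Cd*L*sqrt(2g)*H^1.5; d = Q*t/A * 1000.
Step 1 — weir discharge:
  Q = (2/3)*0.642*1.80*sqrt(2*9.81)*0.303^1.5 = 0.56915 m^3/s
Step 2 — volume: V = 0.56915 * 3.95*3600 = 8093.4 m^3
Step 3 — depth: d = V/A * 1000 = 8093.4/1051 * 1000 = 7700 mm
Therefore the depth of water applied = 7700 mm.


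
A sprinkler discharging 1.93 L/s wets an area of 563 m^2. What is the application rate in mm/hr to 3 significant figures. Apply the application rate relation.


Approach: apply the application rate relation, rate = (Q/A)*3600.
rate = (1.93 / 563) * 3600 = 12.3 mm/hr
Therefore the application rate = 12.3 mm/hr.


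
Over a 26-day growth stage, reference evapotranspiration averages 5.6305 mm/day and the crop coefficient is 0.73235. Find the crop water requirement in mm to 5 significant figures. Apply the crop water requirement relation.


Approach: apply the crop water requirement relation, CWR = ET0 * Kc * days.
CWR = 5.6305 * 0.73235 * 26 = 107.21 mm
Therefore the crop water requirement = 107.21 mm.


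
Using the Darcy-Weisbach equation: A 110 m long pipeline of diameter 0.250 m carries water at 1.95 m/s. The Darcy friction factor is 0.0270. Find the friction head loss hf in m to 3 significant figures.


Approach: apply the Darcy-Weisbach equation, hf = f*(L/D)*(v^2/(2g)).
hf = 0.0270 * (110/0.250) * (1.95^2 / (2*9.81))
hf = 2.30 m
Therefore the friction head loss hf = 2.30 m.


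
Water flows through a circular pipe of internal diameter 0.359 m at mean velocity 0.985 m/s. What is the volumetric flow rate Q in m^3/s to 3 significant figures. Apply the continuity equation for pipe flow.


Approach: apply the continuity equation for pipe flow, Q = A * v with A = pi*(D/2)^2.
A = pi*(0.359/2)^2 = 0.10122 m^2
Q = 0.10122 * 0.985 = 0.0997 m^3/s
Therefore the volumetric flow rate Q = 0.0997 m^3/s.


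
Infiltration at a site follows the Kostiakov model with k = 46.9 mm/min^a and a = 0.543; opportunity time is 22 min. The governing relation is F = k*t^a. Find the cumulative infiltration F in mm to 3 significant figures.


F = 46.9 * 22^0.543 = 251 mm
Therefore the cumulative infiltration F = 251 mm.


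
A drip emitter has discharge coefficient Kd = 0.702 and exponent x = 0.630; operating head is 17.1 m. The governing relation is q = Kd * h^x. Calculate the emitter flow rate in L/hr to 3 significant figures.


q = 0.702 * 17.1^0.630 = 4.20 L/hr
Therefore the emitter flow rate = 4.20 L/hr.


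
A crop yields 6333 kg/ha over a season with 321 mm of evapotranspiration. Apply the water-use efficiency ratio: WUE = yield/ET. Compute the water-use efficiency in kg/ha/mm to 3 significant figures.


WUE = 6333 / 321 = 19.7 kg/ha/mm
Therefore the water-use efficiency = 19.7 kg/ha/mm.


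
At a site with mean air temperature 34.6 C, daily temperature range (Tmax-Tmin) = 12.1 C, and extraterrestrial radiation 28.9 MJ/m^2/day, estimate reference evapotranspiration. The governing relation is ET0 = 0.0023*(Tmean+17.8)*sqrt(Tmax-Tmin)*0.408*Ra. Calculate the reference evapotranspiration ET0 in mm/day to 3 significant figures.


ET0 = 0.0023*(34.6+17.8)*sqrt(12.1)*0.408*28.9 = 4.94 mm/day
Therefore the reference evapotranspiration ET0 = 4.94 mm/day.


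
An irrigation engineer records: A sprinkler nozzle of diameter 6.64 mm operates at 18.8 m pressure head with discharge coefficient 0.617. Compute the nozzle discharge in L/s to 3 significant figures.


Approach: apply the orifice equation, Q = Cd*A*sqrt(2*g*h), A = pi*(d/2)^2.
A = pi*(6.64e-3/2)^2 = 3.4628e-05 m^2
Q = 0.617 * 3.4628e-05 * sqrt(2*9.81*18.8) * 1000 = 0.410 L/s
Therefore the nozzle discharge = 0.410 L/s.


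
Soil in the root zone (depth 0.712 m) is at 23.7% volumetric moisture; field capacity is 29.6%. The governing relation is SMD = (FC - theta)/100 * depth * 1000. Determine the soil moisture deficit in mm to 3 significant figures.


SMD = (29.6 - 23.7)/100 * 0.712 * 1000 = 42.0 mm
Therefore the soil moisture deficit = 42.0 mm.


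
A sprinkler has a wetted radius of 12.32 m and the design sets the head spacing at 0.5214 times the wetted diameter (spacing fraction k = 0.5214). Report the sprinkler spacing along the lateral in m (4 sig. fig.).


Approach: apply the sprinkler spacing rule (spacing as a fraction of wetted diameter), S = k*(2*R).
S = 0.5214 * (2 * 12.32) = 12.85 m
Therefore the sprinkler spacing along the lateral = 12.85 m.


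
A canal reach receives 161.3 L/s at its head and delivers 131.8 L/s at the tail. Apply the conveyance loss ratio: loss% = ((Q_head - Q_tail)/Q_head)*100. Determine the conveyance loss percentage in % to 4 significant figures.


loss = ((161.3 - 131.8)/161.3)*100 = 18.29 %
Therefore the conveyance loss percentage = 18.29 %.


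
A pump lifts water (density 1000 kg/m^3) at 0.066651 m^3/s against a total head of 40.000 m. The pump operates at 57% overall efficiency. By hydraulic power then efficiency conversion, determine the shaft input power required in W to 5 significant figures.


Approach: apply hydraulic power then efficiency conversion, P = rho*g*Q*H; P_in = P/eta.
Step 1 — hydraulic power (P = rho*g*Q*H):
  P = 1000 * 9.81 * 0.066651 * 40.000 = 26153.85 W
Step 2 — input power: P_in = P/eta = 26153.85 / 0.57 = 45884 W
Therefore the shaft input power required = 45884 W.


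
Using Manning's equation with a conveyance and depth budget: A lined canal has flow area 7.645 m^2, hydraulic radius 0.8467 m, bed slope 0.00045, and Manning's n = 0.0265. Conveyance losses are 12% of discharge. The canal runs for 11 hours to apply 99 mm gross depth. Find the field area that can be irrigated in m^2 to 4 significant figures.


Approach: apply Manning's equation with a conveyance and depth budget, Q = (1/n)*A*R^(2/3)*S^(1/2); Q_field = Q*(1-loss); Area = Q_field*t/(d/1000).
Step 1 — canal discharge (Manning's equation):
  Q = (1/0.0265) * 7.645 * 0.8467^(2/3) * 0.00045^(1/2) = 5.47719 m^3/s
Step 2 — delivered flow: Q_field = 5.47719*(1 - 12/100) = 4.81992 m^3/s
Step 3 — volume delivered: V = 4.81992 * 11*3600 = 190869 m^3
Step 4 — area served: A = V / (depth/1000) = 190869 / 0.099 = 1928000 m^2
Therefore the field area that can be irrigated = 1928000 m^2.


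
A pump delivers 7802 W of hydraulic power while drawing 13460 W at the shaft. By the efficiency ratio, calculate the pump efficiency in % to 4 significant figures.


Approach: apply the efficiency ratio, eta = (P_out/P_in)*100.
eta = (7802 / 13460) * 100 = 57.96 %
Therefore the pump efficiency = 57.96 %.


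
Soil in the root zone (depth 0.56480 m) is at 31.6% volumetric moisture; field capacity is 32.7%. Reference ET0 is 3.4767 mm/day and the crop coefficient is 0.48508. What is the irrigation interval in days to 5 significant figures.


Approach: apply soil-water budget scheduling, SMD = (FC-theta)/100*depth*1000; ETc = ET0*Kc; interval = SMD/ETc.
Step 1 — soil moisture deficit:
  SMD = (32.7 - 31.6)/100 * 0.56480 * 1000 = 6.212800 mm
Step 2 — daily crop ET (ETc = ET0*Kc):
  ETc = 3.4767 * 0.48508 = 1.686478 mm/day
Step 3 — irrigation interval (SMD/ETc):
  interval = 6.212800 / 1.686478 = 3.6839 days
Therefore the irrigation interval = 3.6839 days.


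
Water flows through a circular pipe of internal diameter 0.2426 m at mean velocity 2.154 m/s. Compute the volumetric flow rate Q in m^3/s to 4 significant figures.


Approach: apply the continuity equation for pipe flow, Q = A * v with A = pi*(D/2)^2.
A = pi*(0.2426/2)^2 = 0.0462244 m^2
Q = 0.0462244 * 2.154 = 0.09957 m^3/s
Therefore the volumetric flow rate Q = 0.09957 m^3/s.


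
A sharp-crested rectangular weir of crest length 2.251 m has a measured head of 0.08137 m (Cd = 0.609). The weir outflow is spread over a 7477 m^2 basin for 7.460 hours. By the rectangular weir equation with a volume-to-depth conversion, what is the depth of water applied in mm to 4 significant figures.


Approach: apply the rectangular weir equation with a volume-to-depth conversion, Q = (2/3)*Cd*L*sqrt(2g)*H^1.5; d = Q*t/A * 1000.
Step 1 — weir discharge:
  Q = (2/3)*0.609*2.251*sqrt(2*9.81)*0.08137^1.5 = 0.0939610 m^3/s
Step 2 — volume: V = 0.0939610 * 7.460*3600 = 2523.42 m^3
Step 3 — depth: d = V/A * 1000 = 2523.42/7477 * 1000 = 337.5 mm
Therefore the depth of water applied = 337.5 mm.


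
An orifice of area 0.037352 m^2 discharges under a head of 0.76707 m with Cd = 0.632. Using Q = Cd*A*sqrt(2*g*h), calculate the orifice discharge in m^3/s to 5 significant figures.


Q = 0.632 * 0.037352 * sqrt(2*9.81*0.76707) = 0.091579 m^3/s
Therefore the orifice discharge = 0.091579 m^3/s.


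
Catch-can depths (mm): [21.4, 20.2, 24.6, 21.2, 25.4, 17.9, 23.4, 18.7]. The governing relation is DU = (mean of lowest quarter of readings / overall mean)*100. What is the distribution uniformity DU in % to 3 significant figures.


sorted lowest 2 of 8: [17.9, 18.7] -> mean = 18.300 mm
overall mean = 21.600 mm
DU = (18.300/21.600)*100 = 84.7 %
Therefore the distribution uniformity DU = 84.7 %.


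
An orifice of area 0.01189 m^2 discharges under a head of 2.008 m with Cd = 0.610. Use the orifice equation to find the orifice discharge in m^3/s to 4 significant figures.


Approach: apply the orifice equation, Q = Cd*A*sqrt(2*g*h).
Q = 0.610 * 0.01189 * sqrt(2*9.81*2.008) = 0.04552 m^3/s
Therefore the orifice discharge = 0.04552 m^3/s.


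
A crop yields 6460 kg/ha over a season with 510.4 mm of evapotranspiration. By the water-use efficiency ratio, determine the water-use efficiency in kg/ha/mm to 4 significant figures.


Approach: apply the water-use efficiency ratio, WUE = yield/ET.
WUE = 6460 / 510.4 = 12.66 kg/ha/mm
Therefore the water-use efficiency = 12.66 kg/ha/mm.


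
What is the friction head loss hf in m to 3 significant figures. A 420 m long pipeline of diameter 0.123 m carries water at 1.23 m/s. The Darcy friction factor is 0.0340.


Approach: apply the Darcy-Weisbach equation, hf = f*(L/D)*(v^2/(2g)).
hf = 0.0340 * (420/0.123) * (1.23^2 / (2*9.81))
hf = 8.95 m
Therefore the friction head loss hf = 8.95 m.


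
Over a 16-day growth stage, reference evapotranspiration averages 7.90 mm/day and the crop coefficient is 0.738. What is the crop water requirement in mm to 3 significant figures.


Approach: apply the crop water requirement relation, CWR = ET0 * Kc * days.
CWR = 7.90 * 0.738 * 16 = 93.3 mm
Therefore the crop water requirement = 93.3 mm.


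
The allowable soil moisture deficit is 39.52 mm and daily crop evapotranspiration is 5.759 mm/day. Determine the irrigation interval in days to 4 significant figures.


Approach: apply the irrigation interval relation, interval = SMD / ETc.
interval = 39.52 / 5.759 = 6.862 days
Therefore the irrigation interval = 6.862 days.


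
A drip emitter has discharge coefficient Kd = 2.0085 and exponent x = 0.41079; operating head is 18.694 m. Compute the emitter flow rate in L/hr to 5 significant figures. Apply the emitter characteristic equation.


Approach: apply the emitter characteristic equation, q = Kd * h^x.
q = 2.0085 * 18.694^0.41079 = 6.6877 L/hr
Therefore the emitter flow rate = 6.6877 L/hr.


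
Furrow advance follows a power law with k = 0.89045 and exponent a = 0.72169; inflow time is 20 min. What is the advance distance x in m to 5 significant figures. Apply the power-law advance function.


Approach: apply the power-law advance function, x = k*t^a.
x = 0.89045 * 20^0.72169 = 7.7366 m
Therefore the advance distance x = 7.7366 m.


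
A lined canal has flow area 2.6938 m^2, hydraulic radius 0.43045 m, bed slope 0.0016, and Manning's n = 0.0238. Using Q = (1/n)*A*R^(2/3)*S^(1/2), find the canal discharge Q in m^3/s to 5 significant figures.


Q = (1/0.0238) * 2.6938 * 0.43045^(2/3) * 0.0016^(1/2) = 2.5811 m^3/s
Therefore the canal discharge Q = 2.5811 m^3/s.


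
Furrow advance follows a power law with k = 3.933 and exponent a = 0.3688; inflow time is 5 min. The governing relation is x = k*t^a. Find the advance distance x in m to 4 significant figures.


x = 3.933 * 5^0.3688 = 7.120 m
Therefore the advance distance x = 7.120 m.


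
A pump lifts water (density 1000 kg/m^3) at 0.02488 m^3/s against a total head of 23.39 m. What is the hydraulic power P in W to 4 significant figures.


Approach: apply the hydraulic power relation, P = rho*g*Q*H.
P = 1000 * 9.81 * 0.02488 * 23.39 = 5709 W
Therefore the hydraulic power P = 5709 W.


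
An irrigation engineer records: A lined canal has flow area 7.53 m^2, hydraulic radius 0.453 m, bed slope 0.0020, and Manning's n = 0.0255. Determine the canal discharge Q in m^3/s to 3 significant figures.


Approach: apply Manning's equation, Q = (1/n)*A*R^(2/3)*S^(1/2).
Q = (1/0.0255) * 7.53 * 0.453^(2/3) * 0.0020^(1/2) = 7.79 m^3/s
Therefore the canal discharge Q = 7.79 m^3/s.


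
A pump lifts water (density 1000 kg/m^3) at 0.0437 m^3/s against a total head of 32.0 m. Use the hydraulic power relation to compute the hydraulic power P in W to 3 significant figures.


Approach: apply the hydraulic power relation, P = rho*g*Q*H.
P = 1000 * 9.81 * 0.0437 * 32.0 = 13700 W
Therefore the hydraulic power P = 13700 W.


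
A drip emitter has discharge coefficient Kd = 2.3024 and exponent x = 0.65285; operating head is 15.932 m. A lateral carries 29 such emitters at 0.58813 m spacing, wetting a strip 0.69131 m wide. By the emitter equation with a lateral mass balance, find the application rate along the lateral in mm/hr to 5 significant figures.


Approach: apply the emitter equation with a lateral mass balance, q = Kd*h^x; Q = n*q; rate = Q/(n*spacing*width).
Step 1 — single emitter flow (q = Kd*h^x):
  q = 2.3024 * 15.932^0.65285 = 14.03082 L/hr
Step 2 — total lateral flow: Q = 29 * 14.03082 = 406.8937 L/hr
Step 3 — wetted area: A = 29 * 0.58813 * 0.69131 = 11.79082 m^2
Step 4 — application rate: Q/A = 406.8937/11.79082 = 34.509 mm/hr
Therefore the application rate along the lateral = 34.509 mm/hr.


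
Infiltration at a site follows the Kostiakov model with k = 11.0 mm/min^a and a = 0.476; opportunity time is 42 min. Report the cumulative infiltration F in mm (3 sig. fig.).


Approach: apply the Kostiakov infiltration equation, F = k*t^a.
F = 11.0 * 42^0.476 = 65.2 mm
Therefore the cumulative infiltration F = 65.2 mm.


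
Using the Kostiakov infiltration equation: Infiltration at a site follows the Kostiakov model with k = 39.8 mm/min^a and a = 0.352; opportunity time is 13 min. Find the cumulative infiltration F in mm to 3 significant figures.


Approach: apply the Kostiakov infiltration equation, F = k*t^a.
F = 39.8 * 13^0.352 = 98.2 mm
Therefore the cumulative infiltration F = 98.2 mm.


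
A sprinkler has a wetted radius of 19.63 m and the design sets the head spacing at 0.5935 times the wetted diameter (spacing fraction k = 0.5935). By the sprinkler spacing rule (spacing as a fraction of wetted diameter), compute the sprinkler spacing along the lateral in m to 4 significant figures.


Approach: apply the sprinkler spacing rule (spacing as a fraction of wetted diameter), S = k*(2*R).
S = 0.5935 * (2 * 19.63) = 23.30 m
Therefore the sprinkler spacing along the lateral = 23.30 m.


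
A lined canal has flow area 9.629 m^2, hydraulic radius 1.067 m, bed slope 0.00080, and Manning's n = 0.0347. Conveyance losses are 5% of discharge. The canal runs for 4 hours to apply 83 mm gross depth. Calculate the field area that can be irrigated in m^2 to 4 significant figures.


Approach: apply Manning's equation with a conveyance and depth budget, Q = (1/n)*A*R^(2/3)*S^(1/2); Q_field = Q*(1-loss); Area = Q_field*t/(d/1000).
Step 1 — canal discharge (Manning's equation):
  Q = (1/0.0347) * 9.629 * 1.067^(2/3) * 0.00080^(1/2) = 8.19545 m^3/s
Step 2 — delivered flow: Q_field = 8.19545*(1 - 5/100) = 7.78568 m^3/s
Step 3 — volume delivered: V = 7.78568 * 4*3600 = 112114 m^3
Step 4 — area served: A = V / (depth/1000) = 112114 / 0.083 = 1351000 m^2
Therefore the field area that can be irrigated = 1351000 m^2.


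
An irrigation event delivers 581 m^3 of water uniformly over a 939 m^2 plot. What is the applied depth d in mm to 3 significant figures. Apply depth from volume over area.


Approach: apply depth from volume over area, d = (V/A)*1000.
d = (581 / 939) * 1000 = 619 mm
Therefore the applied depth d = 619 mm.


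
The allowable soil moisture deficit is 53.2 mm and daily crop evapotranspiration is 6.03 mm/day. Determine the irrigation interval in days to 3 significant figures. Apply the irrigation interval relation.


Approach: apply the irrigation interval relation, interval = SMD / ETc.
interval = 53.2 / 6.03 = 8.82 days
Therefore the irrigation interval = 8.82 days.


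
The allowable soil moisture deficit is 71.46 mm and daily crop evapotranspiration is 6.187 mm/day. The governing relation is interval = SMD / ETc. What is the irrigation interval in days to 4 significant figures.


interval = 71.46 / 6.187 = 11.55 days
Therefore the irrigation interval = 11.55 days.


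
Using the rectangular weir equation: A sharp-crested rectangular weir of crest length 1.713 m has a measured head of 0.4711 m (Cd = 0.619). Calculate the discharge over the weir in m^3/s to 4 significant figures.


Approach: apply the rectangular weir equation, Q = (2/3)*Cd*L*sqrt(2g)*H^1.5.
Q = (2/3)*0.619*1.713*sqrt(2*9.81)*0.4711^1.5 = 1.012 m^3/s
Therefore the discharge over the weir = 1.012 m^3/s.


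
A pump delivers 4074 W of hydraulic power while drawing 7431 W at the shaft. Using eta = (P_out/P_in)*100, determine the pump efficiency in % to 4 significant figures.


eta = (4074 / 7431) * 100 = 54.82 %
Therefore the pump efficiency = 54.82 %.


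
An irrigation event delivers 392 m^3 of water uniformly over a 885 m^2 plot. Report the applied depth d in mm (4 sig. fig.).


Approach: apply depth from volume over area, d = (V/A)*1000.
d = (392 / 885) * 1000 = 442.9 mm
Therefore the applied depth d = 442.9 mm.


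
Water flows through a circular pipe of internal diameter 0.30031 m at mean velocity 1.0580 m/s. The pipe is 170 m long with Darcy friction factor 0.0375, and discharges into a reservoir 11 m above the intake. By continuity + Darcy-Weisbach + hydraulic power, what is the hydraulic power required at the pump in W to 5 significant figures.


Approach: apply continuity + Darcy-Weisbach + hydraulic power, Q = A*v; hf = f*(L/D)*(v^2/(2g)); H = static + hf; P = rho*g*Q*H.
Step 1 — flow rate (continuity, Q = A*v):
  A = pi*(0.30031/2)^2 = 0.07083199 m^2
  Q = 0.07083199 * 1.0580 = 0.07494025 m^3/s
Step 2 — friction head loss (Darcy-Weisbach):
  hf = 0.0375 * (170/0.30031) * (1.0580^2 / (2*9.81))
  hf = 1.211108 m
Step 3 — total head: H = 11 + 1.211108 = 12.21111 m
Step 4 — hydraulic power (P = rho*g*Q*H):
  P = 1000 * 9.81 * 0.07494025 * 12.21111 = 8977.2 W
Therefore the hydraulic power required at the pump = 8977.2 W.


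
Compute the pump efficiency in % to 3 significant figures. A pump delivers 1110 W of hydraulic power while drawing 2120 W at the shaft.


Approach: apply the efficiency ratio, eta = (P_out/P_in)*100.
eta = (1110 / 2120) * 100 = 52.4 %
Therefore the pump efficiency = 52.4 %.


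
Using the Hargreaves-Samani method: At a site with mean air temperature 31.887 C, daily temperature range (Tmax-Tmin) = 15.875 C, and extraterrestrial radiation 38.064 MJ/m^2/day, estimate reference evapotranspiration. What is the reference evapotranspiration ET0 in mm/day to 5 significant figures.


Approach: apply the Hargreaves-Samani method, ET0 = 0.0023*(Tmean+17.8)*sqrt(Tmax-Tmin)*0.408*Ra.
ET0 = 0.0023*(31.887+17.8)*sqrt(15.875)*0.408*38.064 = 7.0713 mm/day
Therefore the reference evapotranspiration ET0 = 7.0713 mm/day.


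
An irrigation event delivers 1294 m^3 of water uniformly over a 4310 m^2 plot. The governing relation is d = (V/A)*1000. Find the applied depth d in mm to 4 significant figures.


d = (1294 / 4310) * 1000 = 300.2 mm
Therefore the applied depth d = 300.2 mm.


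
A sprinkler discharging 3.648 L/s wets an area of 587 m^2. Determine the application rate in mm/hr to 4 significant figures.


Approach: apply the application rate relation, rate = (Q/A)*3600.
rate = (3.648 / 587) * 3600 = 22.37 mm/hr
Therefore the application rate = 22.37 mm/hr.


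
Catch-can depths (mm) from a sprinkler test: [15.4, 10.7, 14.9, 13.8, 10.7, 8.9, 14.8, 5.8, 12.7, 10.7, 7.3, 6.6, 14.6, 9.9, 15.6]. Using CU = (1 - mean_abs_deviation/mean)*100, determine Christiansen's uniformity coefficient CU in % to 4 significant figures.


mean = 11.4933 mm
mean |d_i - mean| = 2.84622 mm
CU = (1 - 2.84622/11.4933)*100 = 75.24 %
Therefore Christiansen's uniformity coefficient CU = 75.24 %.


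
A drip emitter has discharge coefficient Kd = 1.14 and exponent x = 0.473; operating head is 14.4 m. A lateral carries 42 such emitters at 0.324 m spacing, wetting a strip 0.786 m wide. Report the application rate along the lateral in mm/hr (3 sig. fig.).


Approach: apply the emitter equation with a lateral mass balance, q = Kd*h^x; Q = n*q; rate = Q/(n*spacing*width).
Step 1 — single emitter flow (q = Kd*h^x):
  q = 1.14 * 14.4^0.473 = 4.0254 L/hr
Step 2 — total lateral flow: Q = 42 * 4.0254 = 169.07 L/hr
Step 3 — wetted area: A = 42 * 0.324 * 0.786 = 10.696 m^2
Step 4 — application rate: Q/A = 169.07/10.696 = 15.8 mm/hr
Therefore the application rate along the lateral = 15.8 mm/hr.


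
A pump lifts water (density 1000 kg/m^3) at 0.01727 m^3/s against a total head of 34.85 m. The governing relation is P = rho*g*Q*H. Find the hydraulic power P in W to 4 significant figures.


P = 1000 * 9.81 * 0.01727 * 34.85 = 5904 W
Therefore the hydraulic power P = 5904 W.


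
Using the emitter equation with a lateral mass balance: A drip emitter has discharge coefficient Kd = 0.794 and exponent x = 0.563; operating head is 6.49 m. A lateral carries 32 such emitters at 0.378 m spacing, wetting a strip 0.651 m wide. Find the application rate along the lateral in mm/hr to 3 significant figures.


Approach: apply the emitter equation with a lateral mass balance, q = Kd*h^x; Q = n*q; rate = Q/(n*spacing*width).
Step 1 — single emitter flow (q = Kd*h^x):
  q = 0.794 * 6.49^0.563 = 2.2757 L/hr
Step 2 — total lateral flow: Q = 32 * 2.2757 = 72.822 L/hr
Step 3 — wetted area: A = 32 * 0.378 * 0.651 = 7.8745 m^2
Step 4 — application rate: Q/A = 72.822/7.8745 = 9.25 mm/hr
Therefore the application rate along the lateral = 9.25 mm/hr.


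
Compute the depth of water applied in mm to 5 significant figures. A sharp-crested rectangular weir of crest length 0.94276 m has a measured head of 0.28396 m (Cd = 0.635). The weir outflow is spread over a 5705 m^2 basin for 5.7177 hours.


Approach: apply the rectangular weir equation with a volume-to-depth conversion, Q = (2/3)*Cd*L*sqrt(2g)*H^1.5; d = Q*t/A * 1000.
Step 1 — weir discharge:
  Q = (2/3)*0.635*0.94276*sqrt(2*9.81)*0.28396^1.5 = 0.2674970 m^3/s
Step 2 — volume: V = 0.2674970 * 5.7177*3600 = 5506.083 m^3
Step 3 — depth: d = V/A * 1000 = 5506.083/5705 * 1000 = 965.13 mm
Therefore the depth of water applied = 965.13 mm.


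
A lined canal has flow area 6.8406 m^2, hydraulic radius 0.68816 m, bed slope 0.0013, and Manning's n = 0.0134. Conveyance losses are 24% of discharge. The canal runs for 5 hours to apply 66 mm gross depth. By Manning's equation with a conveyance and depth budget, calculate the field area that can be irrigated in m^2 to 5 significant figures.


Approach: apply Manning's equation with a conveyance and depth budget, Q = (1/n)*A*R^(2/3)*S^(1/2); Q_field = Q*(1-loss); Area = Q_field*t/(d/1000).
Step 1 — canal discharge (Manning's equation):
  Q = (1/0.0134) * 6.8406 * 0.68816^(2/3) * 0.0013^(1/2) = 14.34677 m^3/s
Step 2 — delivered flow: Q_field = 14.34677*(1 - 24/100) = 10.90354 m^3/s
Step 3 — volume delivered: V = 10.90354 * 5*3600 = 196263.8 m^3
Step 4 — area served: A = V / (depth/1000) = 196263.8 / 0.066 = 2973700 m^2
Therefore the field area that can be irrigated = 2973700 m^2.


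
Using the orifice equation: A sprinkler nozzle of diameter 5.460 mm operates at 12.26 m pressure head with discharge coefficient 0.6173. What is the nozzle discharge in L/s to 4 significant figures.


Approach: apply the orifice equation, Q = Cd*A*sqrt(2*g*h), A = pi*(d/2)^2.
A = pi*(5.460e-3/2)^2 = 2.34140e-05 m^2
Q = 0.6173 * 2.34140e-05 * sqrt(2*9.81*12.26) * 1000 = 0.2242 L/s
Therefore the nozzle discharge = 0.2242 L/s.


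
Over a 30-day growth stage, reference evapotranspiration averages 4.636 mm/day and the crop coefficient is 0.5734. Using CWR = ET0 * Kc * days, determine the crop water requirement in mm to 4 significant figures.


CWR = 4.636 * 0.5734 * 30 = 79.75 mm
Therefore the crop water requirement = 79.75 mm.


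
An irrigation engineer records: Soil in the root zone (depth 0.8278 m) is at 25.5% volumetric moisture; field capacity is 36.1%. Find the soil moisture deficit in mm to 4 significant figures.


Approach: apply the soil moisture deficit relation, SMD = (FC - theta)/100 * depth * 1000.
SMD = (36.1 - 25.5)/100 * 0.8278 * 1000 = 87.75 mm
Therefore the soil moisture deficit = 87.75 mm.


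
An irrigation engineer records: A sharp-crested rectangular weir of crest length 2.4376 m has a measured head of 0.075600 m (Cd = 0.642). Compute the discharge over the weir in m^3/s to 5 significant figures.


Approach: apply the rectangular weir equation, Q = (2/3)*Cd*L*sqrt(2g)*H^1.5.
Q = (2/3)*0.642*2.4376*sqrt(2*9.81)*0.075600^1.5 = 0.096059 m^3/s
Therefore the discharge over the weir = 0.096059 m^3/s.


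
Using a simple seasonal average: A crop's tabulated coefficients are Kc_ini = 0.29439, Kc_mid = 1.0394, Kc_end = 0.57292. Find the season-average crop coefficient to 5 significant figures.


Approach: apply a simple seasonal average, Kc_avg = (Kc_ini + Kc_mid + Kc_end)/3.
Kc_avg = (0.29439 + 1.0394 + 0.57292)/3 = 0.63557
Therefore the season-average crop coefficient = 0.63557.


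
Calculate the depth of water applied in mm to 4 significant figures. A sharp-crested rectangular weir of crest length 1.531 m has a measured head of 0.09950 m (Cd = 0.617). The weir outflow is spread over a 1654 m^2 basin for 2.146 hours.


Approach: apply the rectangular weir equation with a volume-to-depth conversion, Q = (2/3)*Cd*L*sqrt(2g)*H^1.5; d = Q*t/A * 1000.
Step 1 — weir discharge:
  Q = (2/3)*0.617*1.531*sqrt(2*9.81)*0.09950^1.5 = 0.0875494 m^3/s
Step 2 — volume: V = 0.0875494 * 2.146*3600 = 676.372 m^3
Step 3 — depth: d = V/A * 1000 = 676.372/1654 * 1000 = 408.9 mm
Therefore the depth of water applied = 408.9 mm.


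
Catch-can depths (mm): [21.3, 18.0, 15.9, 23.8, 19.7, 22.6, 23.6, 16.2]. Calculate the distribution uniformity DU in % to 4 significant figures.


Approach: apply the low-quarter distribution uniformity, DU = (mean of lowest quarter of readings / overall mean)*100.
sorted lowest 2 of 8: [15.9, 16.2] -> mean = 16.0500 mm
overall mean = 20.1375 mm
DU = (16.0500/20.1375)*100 = 79.70 %
Therefore the distribution uniformity DU = 79.70 %.


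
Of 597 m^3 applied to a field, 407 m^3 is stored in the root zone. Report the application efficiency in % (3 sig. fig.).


Approach: apply the application efficiency ratio, Ea = (stored/applied)*100.
Ea = (407/597)*100 = 68.2 %
Therefore the application efficiency = 68.2 %.


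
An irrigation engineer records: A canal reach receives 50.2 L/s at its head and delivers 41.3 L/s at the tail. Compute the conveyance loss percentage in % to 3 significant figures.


Approach: apply the conveyance loss ratio, loss% = ((Q_head - Q_tail)/Q_head)*100.
loss = ((50.2 - 41.3)/50.2)*100 = 17.7 %
Therefore the conveyance loss percentage = 17.7 %.


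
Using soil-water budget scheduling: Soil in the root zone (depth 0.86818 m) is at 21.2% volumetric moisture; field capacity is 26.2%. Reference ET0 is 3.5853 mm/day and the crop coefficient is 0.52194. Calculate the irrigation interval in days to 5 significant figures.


Approach: apply soil-water budget scheduling, SMD = (FC-theta)/100*depth*1000; ETc = ET0*Kc; interval = SMD/ETc.
Step 1 — soil moisture deficit:
  SMD = (26.2 - 21.2)/100 * 0.86818 * 1000 = 43.40900 mm
Step 2 — daily crop ET (ETc = ET0*Kc):
  ETc = 3.5853 * 0.52194 = 1.871311 mm/day
Step 3 — irrigation interval (SMD/ETc):
  interval = 43.40900 / 1.871311 = 23.197 days
Therefore the irrigation interval = 23.197 days.


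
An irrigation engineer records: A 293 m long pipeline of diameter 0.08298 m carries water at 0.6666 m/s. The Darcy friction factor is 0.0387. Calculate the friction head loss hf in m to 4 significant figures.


Approach: apply the Darcy-Weisbach equation, hf = f*(L/D)*(v^2/(2g)).
hf = 0.0387 * (293/0.08298) * (0.6666^2 / (2*9.81))
hf = 3.095 m
Therefore the friction head loss hf = 3.095 m.


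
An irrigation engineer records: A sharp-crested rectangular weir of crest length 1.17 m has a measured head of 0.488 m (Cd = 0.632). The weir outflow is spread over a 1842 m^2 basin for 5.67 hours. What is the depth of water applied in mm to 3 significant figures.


Approach: apply the rectangular weir equation with a volume-to-depth conversion, Q = (2/3)*Cd*L*sqrt(2g)*H^1.5; d = Q*t/A * 1000.
Step 1 — weir discharge:
  Q = (2/3)*0.632*1.17*sqrt(2*9.81)*0.488^1.5 = 0.74437 m^3/s
Step 2 — volume: V = 0.74437 * 5.67*3600 = 15194 m^3
Step 3 — depth: d = V/A * 1000 = 15194/1842 * 1000 = 8250 mm
Therefore the depth of water applied = 8250 mm.


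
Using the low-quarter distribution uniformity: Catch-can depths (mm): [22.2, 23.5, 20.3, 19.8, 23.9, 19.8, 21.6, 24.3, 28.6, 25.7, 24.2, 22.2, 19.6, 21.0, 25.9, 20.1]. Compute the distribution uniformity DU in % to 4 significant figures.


Approach: apply the low-quarter distribution uniformity, DU = (mean of lowest quarter of readings / overall mean)*100.
sorted lowest 4 of 16: [19.6, 19.8, 19.8, 20.1] -> mean = 19.8250 mm
overall mean = 22.6687 mm
DU = (19.8250/22.6687)*100 = 87.46 %
Therefore the distribution uniformity DU = 87.46 %.


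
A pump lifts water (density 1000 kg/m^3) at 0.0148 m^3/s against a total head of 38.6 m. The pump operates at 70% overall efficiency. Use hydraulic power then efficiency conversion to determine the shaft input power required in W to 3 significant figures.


Approach: apply hydraulic power then efficiency conversion, P = rho*g*Q*H; P_in = P/eta.
Step 1 — hydraulic power (P = rho*g*Q*H):
  P = 1000 * 9.81 * 0.0148 * 38.6 = 5604.3 W
Step 2 — input power: P_in = P/eta = 5604.3 / 0.7 = 8010 W
Therefore the shaft input power required = 8010 W.


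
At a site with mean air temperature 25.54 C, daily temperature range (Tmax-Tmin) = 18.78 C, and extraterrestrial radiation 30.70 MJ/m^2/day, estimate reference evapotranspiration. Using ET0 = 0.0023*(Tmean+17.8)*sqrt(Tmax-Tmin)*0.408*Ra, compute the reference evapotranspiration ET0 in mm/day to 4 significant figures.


ET0 = 0.0023*(25.54+17.8)*sqrt(18.78)*0.408*30.70 = 5.411 mm/day
Therefore the reference evapotranspiration ET0 = 5.411 mm/day.


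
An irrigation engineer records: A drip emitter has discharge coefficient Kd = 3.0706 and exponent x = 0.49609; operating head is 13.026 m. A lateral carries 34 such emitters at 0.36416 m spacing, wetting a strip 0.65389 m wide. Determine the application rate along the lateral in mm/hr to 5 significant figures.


Approach: apply the emitter equation with a lateral mass balance, q = Kd*h^x; Q = n*q; rate = Q/(n*spacing*width).
Step 1 — single emitter flow (q = Kd*h^x):
  q = 3.0706 * 13.026^0.49609 = 10.97160 L/hr
Step 2 — total lateral flow: Q = 34 * 10.97160 = 373.0343 L/hr
Step 3 — wetted area: A = 34 * 0.36416 * 0.65389 = 8.096100 m^2
Step 4 — application rate: Q/A = 373.0343/8.096100 = 46.076 mm/hr
Therefore the application rate along the lateral = 46.076 mm/hr.


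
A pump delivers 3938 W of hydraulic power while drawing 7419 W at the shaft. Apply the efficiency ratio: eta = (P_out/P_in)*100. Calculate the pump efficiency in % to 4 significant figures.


eta = (3938 / 7419) * 100 = 53.08 %
Therefore the pump efficiency = 53.08 %.


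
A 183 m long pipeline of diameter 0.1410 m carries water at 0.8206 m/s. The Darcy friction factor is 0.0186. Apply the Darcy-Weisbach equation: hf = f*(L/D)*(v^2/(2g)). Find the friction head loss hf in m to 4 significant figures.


hf = 0.0186 * (183/0.1410) * (0.8206^2 / (2*9.81))
hf = 0.8285 m
Therefore the friction head loss hf = 0.8285 m.


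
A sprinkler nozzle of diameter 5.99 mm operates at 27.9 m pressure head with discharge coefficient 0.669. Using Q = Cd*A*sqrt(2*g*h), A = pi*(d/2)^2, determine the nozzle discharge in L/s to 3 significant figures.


A = pi*(5.99e-3/2)^2 = 2.8180e-05 m^2
Q = 0.669 * 2.8180e-05 * sqrt(2*9.81*27.9) * 1000 = 0.441 L/s
Therefore the nozzle discharge = 0.441 L/s.


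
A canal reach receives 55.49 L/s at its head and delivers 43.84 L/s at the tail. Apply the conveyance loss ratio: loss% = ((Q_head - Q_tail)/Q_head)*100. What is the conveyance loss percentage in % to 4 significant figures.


loss = ((55.49 - 43.84)/55.49)*100 = 20.99 %
Therefore the conveyance loss percentage = 20.99 %.


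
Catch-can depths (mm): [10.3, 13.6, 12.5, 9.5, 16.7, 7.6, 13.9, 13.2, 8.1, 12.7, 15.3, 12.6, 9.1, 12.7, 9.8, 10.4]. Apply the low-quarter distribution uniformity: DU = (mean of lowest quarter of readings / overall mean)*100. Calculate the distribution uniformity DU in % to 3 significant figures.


sorted lowest 4 of 16: [7.6, 8.1, 9.1, 9.5] -> mean = 8.5750 mm
overall mean = 11.750 mm
DU = (8.5750/11.750)*100 = 73.0 %
Therefore the distribution uniformity DU = 73.0 %.


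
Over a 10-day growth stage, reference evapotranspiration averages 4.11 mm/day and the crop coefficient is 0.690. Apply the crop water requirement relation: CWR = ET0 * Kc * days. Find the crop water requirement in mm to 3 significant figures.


CWR = 4.11 * 0.690 * 10 = 28.4 mm
Therefore the crop water requirement = 28.4 mm.


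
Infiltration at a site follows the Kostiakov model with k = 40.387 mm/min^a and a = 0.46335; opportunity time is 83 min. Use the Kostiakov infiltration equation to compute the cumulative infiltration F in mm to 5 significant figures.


Approach: apply the Kostiakov infiltration equation, F = k*t^a.
F = 40.387 * 83^0.46335 = 312.93 mm
Therefore the cumulative infiltration F = 312.93 mm.


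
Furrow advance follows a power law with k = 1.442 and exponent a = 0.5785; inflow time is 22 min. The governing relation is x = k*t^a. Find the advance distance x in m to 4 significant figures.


x = 1.442 * 22^0.5785 = 8.621 m
Therefore the advance distance x = 8.621 m.


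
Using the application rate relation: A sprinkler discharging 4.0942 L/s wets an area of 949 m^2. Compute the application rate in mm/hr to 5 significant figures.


Approach: apply the application rate relation, rate = (Q/A)*3600.
rate = (4.0942 / 949) * 3600 = 15.531 mm/hr
Therefore the application rate = 15.531 mm/hr.


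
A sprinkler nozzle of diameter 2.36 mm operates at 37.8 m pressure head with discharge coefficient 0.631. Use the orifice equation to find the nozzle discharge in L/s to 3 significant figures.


Approach: apply the orifice equation, Q = Cd*A*sqrt(2*g*h), A = pi*(d/2)^2.
A = pi*(2.36e-3/2)^2 = 4.3744e-06 m^2
Q = 0.631 * 4.3744e-06 * sqrt(2*9.81*37.8) * 1000 = 0.0752 L/s
Therefore the nozzle discharge = 0.0752 L/s.


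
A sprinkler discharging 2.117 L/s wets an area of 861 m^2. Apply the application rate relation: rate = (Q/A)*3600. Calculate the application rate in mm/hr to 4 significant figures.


rate = (2.117 / 861) * 3600 = 8.852 mm/hr
Therefore the application rate = 8.852 mm/hr.


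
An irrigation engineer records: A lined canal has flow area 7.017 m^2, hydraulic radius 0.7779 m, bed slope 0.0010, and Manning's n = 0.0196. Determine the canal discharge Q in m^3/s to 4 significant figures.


Approach: apply Manning's equation, Q = (1/n)*A*R^(2/3)*S^(1/2).
Q = (1/0.0196) * 7.017 * 0.7779^(2/3) * 0.0010^(1/2) = 9.576 m^3/s
Therefore the canal discharge Q = 9.576 m^3/s.


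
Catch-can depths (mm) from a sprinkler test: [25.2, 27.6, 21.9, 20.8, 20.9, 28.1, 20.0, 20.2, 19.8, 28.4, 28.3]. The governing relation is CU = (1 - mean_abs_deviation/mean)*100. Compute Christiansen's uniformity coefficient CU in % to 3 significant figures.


mean = 23.745 mm
mean |d_i - mean| = 3.4314 mm
CU = (1 - 3.4314/23.745)*100 = 85.5 %
Therefore Christiansen's uniformity coefficient CU = 85.5 %.


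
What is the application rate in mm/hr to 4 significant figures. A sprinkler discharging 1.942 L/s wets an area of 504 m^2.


Approach: apply the application rate relation, rate = (Q/A)*3600.
rate = (1.942 / 504) * 3600 = 13.87 mm/hr
Therefore the application rate = 13.87 mm/hr.
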